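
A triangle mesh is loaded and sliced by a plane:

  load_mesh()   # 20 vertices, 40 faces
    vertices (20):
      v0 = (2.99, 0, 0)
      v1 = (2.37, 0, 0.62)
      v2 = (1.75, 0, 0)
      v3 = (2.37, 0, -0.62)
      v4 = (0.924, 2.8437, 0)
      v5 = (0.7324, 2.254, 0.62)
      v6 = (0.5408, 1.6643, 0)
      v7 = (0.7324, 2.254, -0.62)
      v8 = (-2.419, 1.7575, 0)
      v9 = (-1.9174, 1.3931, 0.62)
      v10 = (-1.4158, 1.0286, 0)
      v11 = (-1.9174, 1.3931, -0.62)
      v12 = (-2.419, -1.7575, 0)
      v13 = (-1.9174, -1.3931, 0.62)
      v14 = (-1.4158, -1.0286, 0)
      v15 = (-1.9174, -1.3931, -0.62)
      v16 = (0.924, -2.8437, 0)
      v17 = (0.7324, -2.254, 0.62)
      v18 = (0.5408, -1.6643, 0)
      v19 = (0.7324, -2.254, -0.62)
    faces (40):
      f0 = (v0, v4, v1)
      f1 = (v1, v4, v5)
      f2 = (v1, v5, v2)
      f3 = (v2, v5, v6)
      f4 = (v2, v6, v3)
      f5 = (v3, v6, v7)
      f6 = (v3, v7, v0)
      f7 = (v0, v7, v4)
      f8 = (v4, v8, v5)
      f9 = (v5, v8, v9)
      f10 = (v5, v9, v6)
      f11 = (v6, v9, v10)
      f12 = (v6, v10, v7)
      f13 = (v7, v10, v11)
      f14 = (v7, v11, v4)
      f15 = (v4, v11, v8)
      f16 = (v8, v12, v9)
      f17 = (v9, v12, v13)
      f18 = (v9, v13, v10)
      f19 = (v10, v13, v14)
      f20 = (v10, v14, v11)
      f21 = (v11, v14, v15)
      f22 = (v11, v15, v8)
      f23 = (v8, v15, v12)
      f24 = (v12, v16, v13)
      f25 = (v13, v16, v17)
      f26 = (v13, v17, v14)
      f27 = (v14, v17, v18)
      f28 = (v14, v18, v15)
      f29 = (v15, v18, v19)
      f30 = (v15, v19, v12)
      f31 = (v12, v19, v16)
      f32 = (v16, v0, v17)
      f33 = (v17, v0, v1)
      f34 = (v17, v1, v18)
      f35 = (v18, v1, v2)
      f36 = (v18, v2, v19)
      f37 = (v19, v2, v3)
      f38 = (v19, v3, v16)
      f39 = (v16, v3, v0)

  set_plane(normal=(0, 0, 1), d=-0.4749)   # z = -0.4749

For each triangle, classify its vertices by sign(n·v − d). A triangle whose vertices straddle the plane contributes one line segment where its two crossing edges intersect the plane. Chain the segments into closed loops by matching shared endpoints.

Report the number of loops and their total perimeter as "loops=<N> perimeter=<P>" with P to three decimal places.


Straddling triangles (20 of 40):
  (v2,v6,v3) [++-] → (1.94191, 0.3895, -0.4749)–(2.2249, 0, -0.4749)  len=0.4815
  (v3,v6,v7) [-+-] → (1.94191, 0.3895, -0.4749)–(0.687559, 2.11599, -0.4749)  len=2.1340
  (v3,v7,v0) [--+] → (1.26075, 1.72649, -0.4749)–(2.5151, 0, -0.4749)  len=2.1340
  (v0,v7,v4) [+-+] → (1.26075, 1.72649, -0.4749)–(0.777241, 2.39201, -0.4749)  len=0.8226
  (v6,v10,v7) [++-] → (0.229652, 1.96722, -0.4749)–(0.687559, 2.11599, -0.4749)  len=0.4815
  (v7,v10,v11) [-+-] → (0.229652, 1.96722, -0.4749)–(-1.80001, 1.3078, -0.4749)  len=2.1341
  (v7,v11,v4) [--+] → (-1.25242, 1.73259, -0.4749)–(0.777241, 2.39201, -0.4749)  len=2.1341
  (v4,v11,v8) [+-+] → (-1.25242, 1.73259, -0.4749)–(-2.03479, 1.47838, -0.4749)  len=0.8226
  (v10,v14,v11) [++-] → (-1.80001, 0.826344, -0.4749)–(-1.80001, 1.3078, -0.4749)  len=0.4815
  (v11,v14,v15) [-+-] → (-1.80001, 0.826344, -0.4749)–(-1.80001, -1.3078, -0.4749)  len=2.1341
  (v11,v15,v8) [--+] → (-2.03479, -0.655758, -0.4749)–(-2.03479, 1.47838, -0.4749)  len=2.1341
  (v8,v15,v12) [+-+] → (-2.03479, -0.655758, -0.4749)–(-2.03479, -1.47838, -0.4749)  len=0.8226
  (v14,v18,v15) [++-] → (-1.3421, -1.45657, -0.4749)–(-1.80001, -1.3078, -0.4749)  len=0.4815
  (v15,v18,v19) [-+-] → (-1.3421, -1.45657, -0.4749)–(0.687559, -2.11599, -0.4749)  len=2.1341
  (v15,v19,v12) [--+] → (-0.00512926, -2.1378, -0.4749)–(-2.03479, -1.47838, -0.4749)  len=2.1341
  (v12,v19,v16) [+-+] → (-0.00512926, -2.1378, -0.4749)–(0.777241, -2.39201, -0.4749)  len=0.8226
  (v18,v2,v19) [++-] → (0.970551, -1.72649, -0.4749)–(0.687559, -2.11599, -0.4749)  len=0.4815
  (v19,v2,v3) [-+-] → (0.970551, -1.72649, -0.4749)–(2.2249, 0, -0.4749)  len=2.1340
  (v19,v3,v16) [--+] → (2.03159, -0.665518, -0.4749)–(0.777241, -2.39201, -0.4749)  len=2.1340
  (v16,v3,v0) [+-+] → (2.03159, -0.665518, -0.4749)–(2.5151, 0, -0.4749)  len=0.8226

Chained into 2 loop(s):
  loop 1: 10 segments, perimeter = 13.0777
  loop 2: 10 segments, perimeter = 14.7835
Total perimeter = 27.861

loops=2 perimeter=27.861


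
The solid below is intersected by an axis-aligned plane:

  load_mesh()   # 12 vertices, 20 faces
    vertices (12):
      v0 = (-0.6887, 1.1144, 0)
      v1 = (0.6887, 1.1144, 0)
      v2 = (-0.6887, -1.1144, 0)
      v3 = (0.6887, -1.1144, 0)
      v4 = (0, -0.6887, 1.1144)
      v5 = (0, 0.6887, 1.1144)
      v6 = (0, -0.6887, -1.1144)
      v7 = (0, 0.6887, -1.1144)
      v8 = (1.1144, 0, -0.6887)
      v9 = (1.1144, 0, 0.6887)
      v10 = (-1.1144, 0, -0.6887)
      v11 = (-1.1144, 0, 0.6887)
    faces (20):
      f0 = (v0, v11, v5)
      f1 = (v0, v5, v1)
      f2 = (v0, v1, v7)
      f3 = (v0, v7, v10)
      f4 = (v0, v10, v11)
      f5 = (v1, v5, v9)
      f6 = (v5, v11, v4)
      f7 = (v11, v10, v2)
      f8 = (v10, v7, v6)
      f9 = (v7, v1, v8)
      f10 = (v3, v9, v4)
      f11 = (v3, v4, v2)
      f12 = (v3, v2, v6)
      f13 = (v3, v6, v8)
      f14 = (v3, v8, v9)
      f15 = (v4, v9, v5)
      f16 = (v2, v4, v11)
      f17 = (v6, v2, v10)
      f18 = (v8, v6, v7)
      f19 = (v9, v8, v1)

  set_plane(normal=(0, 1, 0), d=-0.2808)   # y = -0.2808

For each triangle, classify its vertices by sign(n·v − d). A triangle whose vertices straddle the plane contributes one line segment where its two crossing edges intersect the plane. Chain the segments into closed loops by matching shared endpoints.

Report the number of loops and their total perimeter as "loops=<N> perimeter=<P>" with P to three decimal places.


Straddling triangles (10 of 20):
  (v5,v11,v4) [++-] → (-0.660032, -0.2808, 0.862268)–(0, -0.2808, 1.1144)  len=0.7065
  (v11,v10,v2) [++-] → (-1.00713, -0.2808, -0.515165)–(-1.00713, -0.2808, 0.515165)  len=1.0303
  (v10,v7,v6) [++-] → (0, -0.2808, -1.1144)–(-0.660032, -0.2808, -0.862268)  len=0.7065
  (v3,v9,v4) [-+-] → (1.00713, -0.2808, 0.515165)–(0.660032, -0.2808, 0.862268)  len=0.4909
  (v3,v6,v8) [--+] → (0.660032, -0.2808, -0.862268)–(1.00713, -0.2808, -0.515165)  len=0.4909
  (v3,v8,v9) [-++] → (1.00713, -0.2808, -0.515165)–(1.00713, -0.2808, 0.515165)  len=1.0303
  (v4,v9,v5) [-++] → (0.660032, -0.2808, 0.862268)–(0, -0.2808, 1.1144)  len=0.7065
  (v2,v4,v11) [--+] → (-0.660032, -0.2808, 0.862268)–(-1.00713, -0.2808, 0.515165)  len=0.4909
  (v6,v2,v10) [--+] → (-1.00713, -0.2808, -0.515165)–(-0.660032, -0.2808, -0.862268)  len=0.4909
  (v8,v6,v7) [+-+] → (0.660032, -0.2808, -0.862268)–(0, -0.2808, -1.1144)  len=0.7065

Chained into 1 loop(s):
  loop 1: 10 segments, perimeter = 6.8504
Total perimeter = 6.850

loops=1 perimeter=6.850


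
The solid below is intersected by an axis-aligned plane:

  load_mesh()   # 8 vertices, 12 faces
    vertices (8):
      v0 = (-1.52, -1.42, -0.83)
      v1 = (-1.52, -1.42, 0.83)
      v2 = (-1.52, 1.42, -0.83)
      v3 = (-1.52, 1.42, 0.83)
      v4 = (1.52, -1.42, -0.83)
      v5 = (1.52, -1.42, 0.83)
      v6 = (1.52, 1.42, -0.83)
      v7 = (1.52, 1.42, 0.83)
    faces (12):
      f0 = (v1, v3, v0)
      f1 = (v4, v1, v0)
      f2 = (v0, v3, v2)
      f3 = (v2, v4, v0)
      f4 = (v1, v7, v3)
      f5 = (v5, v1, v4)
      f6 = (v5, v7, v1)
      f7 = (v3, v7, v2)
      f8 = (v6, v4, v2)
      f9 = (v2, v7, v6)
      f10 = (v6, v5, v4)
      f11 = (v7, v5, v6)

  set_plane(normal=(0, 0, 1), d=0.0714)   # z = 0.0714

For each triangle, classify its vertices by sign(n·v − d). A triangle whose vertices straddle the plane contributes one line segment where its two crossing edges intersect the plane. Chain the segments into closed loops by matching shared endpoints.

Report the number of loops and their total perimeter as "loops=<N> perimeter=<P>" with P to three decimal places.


Straddling triangles (8 of 12):
  (v1,v3,v0) [++-] → (-1.52, 0.122154, 0.0714)–(-1.52, -1.42, 0.0714)  len=1.5422
  (v4,v1,v0) [-+-] → (-0.130757, -1.42, 0.0714)–(-1.52, -1.42, 0.0714)  len=1.3892
  (v0,v3,v2) [-+-] → (-1.52, 0.122154, 0.0714)–(-1.52, 1.42, 0.0714)  len=1.2978
  (v5,v1,v4) [++-] → (-0.130757, -1.42, 0.0714)–(1.52, -1.42, 0.0714)  len=1.6508
  (v3,v7,v2) [++-] → (0.130757, 1.42, 0.0714)–(-1.52, 1.42, 0.0714)  len=1.6508
  (v2,v7,v6) [-+-] → (0.130757, 1.42, 0.0714)–(1.52, 1.42, 0.0714)  len=1.3892
  (v6,v5,v4) [-+-] → (1.52, -0.122154, 0.0714)–(1.52, -1.42, 0.0714)  len=1.2978
  (v7,v5,v6) [++-] → (1.52, -0.122154, 0.0714)–(1.52, 1.42, 0.0714)  len=1.5422

Chained into 1 loop(s):
  loop 1: 8 segments, perimeter = 11.7600
Total perimeter = 11.760

loops=1 perimeter=11.760


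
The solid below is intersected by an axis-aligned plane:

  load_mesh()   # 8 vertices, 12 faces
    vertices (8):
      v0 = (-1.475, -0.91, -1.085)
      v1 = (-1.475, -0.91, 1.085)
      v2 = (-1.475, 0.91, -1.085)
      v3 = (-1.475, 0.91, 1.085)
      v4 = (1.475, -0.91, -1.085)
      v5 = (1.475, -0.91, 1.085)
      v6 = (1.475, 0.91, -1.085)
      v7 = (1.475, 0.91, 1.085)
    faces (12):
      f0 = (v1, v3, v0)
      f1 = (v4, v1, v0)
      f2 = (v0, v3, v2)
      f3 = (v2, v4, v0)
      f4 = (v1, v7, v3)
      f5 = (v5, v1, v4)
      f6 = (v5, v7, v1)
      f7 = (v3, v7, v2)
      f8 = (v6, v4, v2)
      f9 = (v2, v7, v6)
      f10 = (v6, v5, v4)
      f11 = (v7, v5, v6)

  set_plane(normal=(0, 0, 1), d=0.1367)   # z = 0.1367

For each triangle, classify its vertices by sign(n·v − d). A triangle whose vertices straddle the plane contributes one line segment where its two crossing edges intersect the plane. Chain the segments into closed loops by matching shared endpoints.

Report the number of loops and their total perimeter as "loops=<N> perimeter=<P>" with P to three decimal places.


Straddling triangles (8 of 12):
  (v1,v3,v0) [++-] → (-1.475, 0.114652, 0.1367)–(-1.475, -0.91, 0.1367)  len=1.0247
  (v4,v1,v0) [-+-] → (-0.185836, -0.91, 0.1367)–(-1.475, -0.91, 0.1367)  len=1.2892
  (v0,v3,v2) [-+-] → (-1.475, 0.114652, 0.1367)–(-1.475, 0.91, 0.1367)  len=0.7953
  (v5,v1,v4) [++-] → (-0.185836, -0.91, 0.1367)–(1.475, -0.91, 0.1367)  len=1.6608
  (v3,v7,v2) [++-] → (0.185836, 0.91, 0.1367)–(-1.475, 0.91, 0.1367)  len=1.6608
  (v2,v7,v6) [-+-] → (0.185836, 0.91, 0.1367)–(1.475, 0.91, 0.1367)  len=1.2892
  (v6,v5,v4) [-+-] → (1.475, -0.114652, 0.1367)–(1.475, -0.91, 0.1367)  len=0.7953
  (v7,v5,v6) [++-] → (1.475, -0.114652, 0.1367)–(1.475, 0.91, 0.1367)  len=1.0247

Chained into 1 loop(s):
  loop 1: 8 segments, perimeter = 9.5400
Total perimeter = 9.540

loops=1 perimeter=9.540


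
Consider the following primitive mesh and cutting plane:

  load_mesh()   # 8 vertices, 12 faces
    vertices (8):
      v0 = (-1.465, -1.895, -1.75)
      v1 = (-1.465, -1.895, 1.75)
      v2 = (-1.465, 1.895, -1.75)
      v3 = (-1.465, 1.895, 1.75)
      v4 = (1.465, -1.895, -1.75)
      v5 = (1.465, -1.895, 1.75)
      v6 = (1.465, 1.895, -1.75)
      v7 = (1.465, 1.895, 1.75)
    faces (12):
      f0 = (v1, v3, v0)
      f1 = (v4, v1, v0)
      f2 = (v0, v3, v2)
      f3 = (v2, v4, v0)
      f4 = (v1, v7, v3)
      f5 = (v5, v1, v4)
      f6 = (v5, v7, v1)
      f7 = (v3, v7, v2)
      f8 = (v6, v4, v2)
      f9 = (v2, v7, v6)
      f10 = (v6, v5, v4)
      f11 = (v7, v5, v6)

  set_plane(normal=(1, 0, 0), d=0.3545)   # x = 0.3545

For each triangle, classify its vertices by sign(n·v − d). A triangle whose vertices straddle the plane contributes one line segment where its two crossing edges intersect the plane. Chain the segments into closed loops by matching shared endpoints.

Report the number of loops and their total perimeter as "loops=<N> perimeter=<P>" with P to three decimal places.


loops=1 perimeter=14.580

Straddling triangles (8 of 12):
  (v4,v1,v0) [+--] → (0.3545, -1.895, -0.423464)–(0.3545, -1.895, -1.75)  len=1.3265
  (v2,v4,v0) [-+-] → (0.3545, -0.458551, -1.75)–(0.3545, -1.895, -1.75)  len=1.4364
  (v1,v7,v3) [-+-] → (0.3545, 0.458551, 1.75)–(0.3545, 1.895, 1.75)  len=1.4364
  (v5,v1,v4) [+-+] → (0.3545, -1.895, 1.75)–(0.3545, -1.895, -0.423464)  len=2.1735
  (v5,v7,v1) [++-] → (0.3545, 0.458551, 1.75)–(0.3545, -1.895, 1.75)  len=2.3536
  (v3,v7,v2) [-+-] → (0.3545, 1.895, 1.75)–(0.3545, 1.895, 0.423464)  len=1.3265
  (v6,v4,v2) [++-] → (0.3545, -0.458551, -1.75)–(0.3545, 1.895, -1.75)  len=2.3536
  (v2,v7,v6) [-++] → (0.3545, 1.895, 0.423464)–(0.3545, 1.895, -1.75)  len=2.1735

Chained into 1 loop(s):
  loop 1: 8 segments, perimeter = 14.5800
Total perimeter = 14.580


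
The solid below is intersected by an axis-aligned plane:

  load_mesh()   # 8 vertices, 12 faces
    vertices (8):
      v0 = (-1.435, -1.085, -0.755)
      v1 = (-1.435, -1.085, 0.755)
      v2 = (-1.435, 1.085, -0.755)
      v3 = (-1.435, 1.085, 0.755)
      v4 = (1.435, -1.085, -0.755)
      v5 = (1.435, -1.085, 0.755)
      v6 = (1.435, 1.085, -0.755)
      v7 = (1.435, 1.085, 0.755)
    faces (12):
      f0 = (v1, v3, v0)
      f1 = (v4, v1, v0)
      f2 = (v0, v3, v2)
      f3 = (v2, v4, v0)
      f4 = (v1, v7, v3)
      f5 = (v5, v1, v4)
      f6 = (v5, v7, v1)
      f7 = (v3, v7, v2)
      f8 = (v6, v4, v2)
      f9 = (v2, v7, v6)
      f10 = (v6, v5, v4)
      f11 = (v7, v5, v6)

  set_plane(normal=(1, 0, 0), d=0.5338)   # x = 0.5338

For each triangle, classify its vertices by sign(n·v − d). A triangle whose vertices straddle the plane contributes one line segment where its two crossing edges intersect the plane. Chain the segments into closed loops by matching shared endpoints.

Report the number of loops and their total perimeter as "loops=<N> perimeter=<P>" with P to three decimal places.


Straddling triangles (8 of 12):
  (v4,v1,v0) [+--] → (0.5338, -1.085, -0.280849)–(0.5338, -1.085, -0.755)  len=0.4742
  (v2,v4,v0) [-+-] → (0.5338, -0.403605, -0.755)–(0.5338, -1.085, -0.755)  len=0.6814
  (v1,v7,v3) [-+-] → (0.5338, 0.403605, 0.755)–(0.5338, 1.085, 0.755)  len=0.6814
  (v5,v1,v4) [+-+] → (0.5338, -1.085, 0.755)–(0.5338, -1.085, -0.280849)  len=1.0358
  (v5,v7,v1) [++-] → (0.5338, 0.403605, 0.755)–(0.5338, -1.085, 0.755)  len=1.4886
  (v3,v7,v2) [-+-] → (0.5338, 1.085, 0.755)–(0.5338, 1.085, 0.280849)  len=0.4742
  (v6,v4,v2) [++-] → (0.5338, -0.403605, -0.755)–(0.5338, 1.085, -0.755)  len=1.4886
  (v2,v7,v6) [-++] → (0.5338, 1.085, 0.280849)–(0.5338, 1.085, -0.755)  len=1.0358

Chained into 1 loop(s):
  loop 1: 8 segments, perimeter = 7.3600
Total perimeter = 7.360

loops=1 perimeter=7.360


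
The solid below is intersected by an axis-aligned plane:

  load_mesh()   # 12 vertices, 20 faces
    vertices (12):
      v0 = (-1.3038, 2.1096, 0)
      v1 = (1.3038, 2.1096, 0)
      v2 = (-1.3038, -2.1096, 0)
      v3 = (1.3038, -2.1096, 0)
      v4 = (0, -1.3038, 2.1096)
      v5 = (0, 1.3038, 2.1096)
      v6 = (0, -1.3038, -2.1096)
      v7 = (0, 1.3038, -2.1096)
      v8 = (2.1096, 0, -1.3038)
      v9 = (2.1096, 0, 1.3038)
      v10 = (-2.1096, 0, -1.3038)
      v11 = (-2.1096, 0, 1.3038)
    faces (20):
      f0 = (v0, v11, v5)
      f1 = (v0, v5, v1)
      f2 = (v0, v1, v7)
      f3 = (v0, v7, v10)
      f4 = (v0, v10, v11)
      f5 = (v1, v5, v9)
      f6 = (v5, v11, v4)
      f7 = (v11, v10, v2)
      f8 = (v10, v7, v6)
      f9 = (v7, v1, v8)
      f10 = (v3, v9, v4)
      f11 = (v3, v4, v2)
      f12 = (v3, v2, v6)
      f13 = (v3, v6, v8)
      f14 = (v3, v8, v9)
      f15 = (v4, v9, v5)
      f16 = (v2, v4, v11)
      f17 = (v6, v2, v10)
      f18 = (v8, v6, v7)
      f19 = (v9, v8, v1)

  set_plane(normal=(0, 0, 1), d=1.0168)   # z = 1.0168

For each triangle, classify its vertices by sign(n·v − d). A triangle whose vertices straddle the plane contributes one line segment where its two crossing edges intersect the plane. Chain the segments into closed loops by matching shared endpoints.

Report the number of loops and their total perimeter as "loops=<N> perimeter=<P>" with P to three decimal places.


Straddling triangles (10 of 20):
  (v0,v11,v5) [-++] → (-1.93222, 0.464377, 1.0168)–(-0.675385, 1.72121, 1.0168)  len=1.7774
  (v0,v5,v1) [-+-] → (-0.675385, 1.72121, 1.0168)–(0.675385, 1.72121, 1.0168)  len=1.3508
  (v0,v10,v11) [--+] → (-2.1096, 0, 1.0168)–(-1.93222, 0.464377, 1.0168)  len=0.4971
  (v1,v5,v9) [-++] → (0.675385, 1.72121, 1.0168)–(1.93222, 0.464377, 1.0168)  len=1.7774
  (v11,v10,v2) [+--] → (-2.1096, 0, 1.0168)–(-1.93222, -0.464377, 1.0168)  len=0.4971
  (v3,v9,v4) [-++] → (1.93222, -0.464377, 1.0168)–(0.675385, -1.72121, 1.0168)  len=1.7774
  (v3,v4,v2) [-+-] → (0.675385, -1.72121, 1.0168)–(-0.675385, -1.72121, 1.0168)  len=1.3508
  (v3,v8,v9) [--+] → (2.1096, 0, 1.0168)–(1.93222, -0.464377, 1.0168)  len=0.4971
  (v2,v4,v11) [-++] → (-0.675385, -1.72121, 1.0168)–(-1.93222, -0.464377, 1.0168)  len=1.7774
  (v9,v8,v1) [+--] → (2.1096, 0, 1.0168)–(1.93222, 0.464377, 1.0168)  len=0.4971

Chained into 1 loop(s):
  loop 1: 10 segments, perimeter = 11.7997
Total perimeter = 11.800

loops=1 perimeter=11.800


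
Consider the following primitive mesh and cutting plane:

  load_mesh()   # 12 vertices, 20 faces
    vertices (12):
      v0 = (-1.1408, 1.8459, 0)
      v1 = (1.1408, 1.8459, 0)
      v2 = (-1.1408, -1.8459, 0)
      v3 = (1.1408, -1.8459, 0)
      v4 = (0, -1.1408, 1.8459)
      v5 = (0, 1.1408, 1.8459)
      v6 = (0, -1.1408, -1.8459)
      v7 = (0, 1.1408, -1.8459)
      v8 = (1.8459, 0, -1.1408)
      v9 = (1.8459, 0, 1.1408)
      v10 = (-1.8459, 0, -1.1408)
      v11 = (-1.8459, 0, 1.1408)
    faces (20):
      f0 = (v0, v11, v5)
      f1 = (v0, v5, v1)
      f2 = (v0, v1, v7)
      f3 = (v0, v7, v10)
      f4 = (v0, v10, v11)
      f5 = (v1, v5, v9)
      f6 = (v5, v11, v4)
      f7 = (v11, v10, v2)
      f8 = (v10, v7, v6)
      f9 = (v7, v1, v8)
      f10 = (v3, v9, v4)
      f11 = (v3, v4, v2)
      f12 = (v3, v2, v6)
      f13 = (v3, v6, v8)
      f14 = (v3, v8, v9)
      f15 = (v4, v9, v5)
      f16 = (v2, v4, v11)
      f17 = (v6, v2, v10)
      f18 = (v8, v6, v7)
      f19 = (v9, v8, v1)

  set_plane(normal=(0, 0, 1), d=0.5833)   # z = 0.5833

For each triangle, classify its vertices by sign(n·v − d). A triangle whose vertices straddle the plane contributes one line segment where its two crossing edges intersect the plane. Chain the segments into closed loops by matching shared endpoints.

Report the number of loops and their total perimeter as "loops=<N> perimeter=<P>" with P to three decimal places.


Straddling triangles (10 of 20):
  (v0,v11,v5) [-++] → (-1.50132, 0.902077, 0.5833)–(-0.78031, 1.62309, 0.5833)  len=1.0197
  (v0,v5,v1) [-+-] → (-0.78031, 1.62309, 0.5833)–(0.78031, 1.62309, 0.5833)  len=1.5606
  (v0,v10,v11) [--+] → (-1.8459, 0, 0.5833)–(-1.50132, 0.902077, 0.5833)  len=0.9656
  (v1,v5,v9) [-++] → (0.78031, 1.62309, 0.5833)–(1.50132, 0.902077, 0.5833)  len=1.0197
  (v11,v10,v2) [+--] → (-1.8459, 0, 0.5833)–(-1.50132, -0.902077, 0.5833)  len=0.9656
  (v3,v9,v4) [-++] → (1.50132, -0.902077, 0.5833)–(0.78031, -1.62309, 0.5833)  len=1.0197
  (v3,v4,v2) [-+-] → (0.78031, -1.62309, 0.5833)–(-0.78031, -1.62309, 0.5833)  len=1.5606
  (v3,v8,v9) [--+] → (1.8459, 0, 0.5833)–(1.50132, -0.902077, 0.5833)  len=0.9656
  (v2,v4,v11) [-++] → (-0.78031, -1.62309, 0.5833)–(-1.50132, -0.902077, 0.5833)  len=1.0197
  (v9,v8,v1) [+--] → (1.8459, 0, 0.5833)–(1.50132, 0.902077, 0.5833)  len=0.9656

Chained into 1 loop(s):
  loop 1: 10 segments, perimeter = 11.0625
Total perimeter = 11.062

loops=1 perimeter=11.062


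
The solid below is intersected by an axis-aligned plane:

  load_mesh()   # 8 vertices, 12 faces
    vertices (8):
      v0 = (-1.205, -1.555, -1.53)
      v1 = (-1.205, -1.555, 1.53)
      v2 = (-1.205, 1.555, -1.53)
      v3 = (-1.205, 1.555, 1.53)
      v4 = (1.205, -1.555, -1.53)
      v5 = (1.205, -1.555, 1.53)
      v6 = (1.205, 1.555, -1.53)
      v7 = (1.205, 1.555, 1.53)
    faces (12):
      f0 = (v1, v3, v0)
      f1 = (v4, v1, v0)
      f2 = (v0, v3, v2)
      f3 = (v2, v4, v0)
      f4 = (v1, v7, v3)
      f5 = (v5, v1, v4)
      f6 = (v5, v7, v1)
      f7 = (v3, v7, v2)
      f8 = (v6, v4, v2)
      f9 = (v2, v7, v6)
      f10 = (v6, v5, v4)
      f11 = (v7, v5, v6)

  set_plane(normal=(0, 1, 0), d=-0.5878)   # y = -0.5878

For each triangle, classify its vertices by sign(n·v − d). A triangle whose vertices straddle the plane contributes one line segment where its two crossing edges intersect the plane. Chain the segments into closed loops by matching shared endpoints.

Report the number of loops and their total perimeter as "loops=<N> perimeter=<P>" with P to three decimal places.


Straddling triangles (8 of 12):
  (v1,v3,v0) [-+-] → (-1.205, -0.5878, 1.53)–(-1.205, -0.5878, -0.57835)  len=2.1083
  (v0,v3,v2) [-++] → (-1.205, -0.5878, -0.57835)–(-1.205, -0.5878, -1.53)  len=0.9517
  (v2,v4,v0) [+--] → (0.455498, -0.5878, -1.53)–(-1.205, -0.5878, -1.53)  len=1.6605
  (v1,v7,v3) [-++] → (-0.455498, -0.5878, 1.53)–(-1.205, -0.5878, 1.53)  len=0.7495
  (v5,v7,v1) [-+-] → (1.205, -0.5878, 1.53)–(-0.455498, -0.5878, 1.53)  len=1.6605
  (v6,v4,v2) [+-+] → (1.205, -0.5878, -1.53)–(0.455498, -0.5878, -1.53)  len=0.7495
  (v6,v5,v4) [+--] → (1.205, -0.5878, 0.57835)–(1.205, -0.5878, -1.53)  len=2.1083
  (v7,v5,v6) [+-+] → (1.205, -0.5878, 1.53)–(1.205, -0.5878, 0.57835)  len=0.9517

Chained into 1 loop(s):
  loop 1: 8 segments, perimeter = 10.9400
Total perimeter = 10.940

loops=1 perimeter=10.940


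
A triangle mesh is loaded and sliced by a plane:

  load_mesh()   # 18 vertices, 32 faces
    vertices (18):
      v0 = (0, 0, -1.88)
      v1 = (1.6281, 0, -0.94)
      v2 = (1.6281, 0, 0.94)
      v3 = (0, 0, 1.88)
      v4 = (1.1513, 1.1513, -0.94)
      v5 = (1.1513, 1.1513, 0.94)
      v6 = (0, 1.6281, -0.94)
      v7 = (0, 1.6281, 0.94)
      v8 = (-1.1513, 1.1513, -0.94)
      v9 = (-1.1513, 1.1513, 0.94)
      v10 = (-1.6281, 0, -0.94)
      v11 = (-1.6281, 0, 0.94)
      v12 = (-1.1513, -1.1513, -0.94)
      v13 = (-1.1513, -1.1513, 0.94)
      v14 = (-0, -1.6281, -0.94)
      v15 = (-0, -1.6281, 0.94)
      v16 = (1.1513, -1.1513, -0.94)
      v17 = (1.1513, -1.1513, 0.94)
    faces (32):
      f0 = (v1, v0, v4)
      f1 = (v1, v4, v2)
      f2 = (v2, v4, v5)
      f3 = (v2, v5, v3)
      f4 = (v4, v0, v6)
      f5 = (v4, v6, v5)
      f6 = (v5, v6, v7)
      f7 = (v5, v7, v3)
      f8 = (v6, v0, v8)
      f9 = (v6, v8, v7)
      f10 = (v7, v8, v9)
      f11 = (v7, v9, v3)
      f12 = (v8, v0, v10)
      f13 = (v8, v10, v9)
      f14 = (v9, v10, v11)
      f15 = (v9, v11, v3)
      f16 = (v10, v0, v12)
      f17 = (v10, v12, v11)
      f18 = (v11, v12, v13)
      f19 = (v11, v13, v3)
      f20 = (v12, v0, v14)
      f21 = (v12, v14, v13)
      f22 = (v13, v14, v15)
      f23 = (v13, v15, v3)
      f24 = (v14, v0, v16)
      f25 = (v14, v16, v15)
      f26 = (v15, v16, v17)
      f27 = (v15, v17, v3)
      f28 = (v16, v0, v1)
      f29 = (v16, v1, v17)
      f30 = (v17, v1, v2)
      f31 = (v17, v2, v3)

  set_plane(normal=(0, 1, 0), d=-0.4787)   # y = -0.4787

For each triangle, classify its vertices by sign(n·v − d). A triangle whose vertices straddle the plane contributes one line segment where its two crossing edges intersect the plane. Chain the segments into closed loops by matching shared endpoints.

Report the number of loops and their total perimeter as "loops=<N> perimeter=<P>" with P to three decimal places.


Straddling triangles (12 of 32):
  (v10,v0,v12) [++-] → (-0.4787, -0.4787, -1.48916)–(-1.42985, -0.4787, -0.94)  len=1.0983
  (v10,v12,v11) [+-+] → (-1.42985, -0.4787, -0.94)–(-1.42985, -0.4787, 0.158313)  len=1.0983
  (v11,v12,v13) [+--] → (-1.42985, -0.4787, 0.158313)–(-1.42985, -0.4787, 0.94)  len=0.7817
  (v11,v13,v3) [+-+] → (-1.42985, -0.4787, 0.94)–(-0.4787, -0.4787, 1.48916)  len=1.0983
  (v12,v0,v14) [-+-] → (-0.4787, -0.4787, -1.48916)–(0, -0.4787, -1.60362)  len=0.4922
  (v13,v15,v3) [--+] → (0, -0.4787, 1.60362)–(-0.4787, -0.4787, 1.48916)  len=0.4922
  (v14,v0,v16) [-+-] → (0, -0.4787, -1.60362)–(0.4787, -0.4787, -1.48916)  len=0.4922
  (v15,v17,v3) [--+] → (0.4787, -0.4787, 1.48916)–(0, -0.4787, 1.60362)  len=0.4922
  (v16,v0,v1) [-++] → (0.4787, -0.4787, -1.48916)–(1.42985, -0.4787, -0.94)  len=1.0983
  (v16,v1,v17) [-+-] → (1.42985, -0.4787, -0.94)–(1.42985, -0.4787, -0.158313)  len=0.7817
  (v17,v1,v2) [-++] → (1.42985, -0.4787, -0.158313)–(1.42985, -0.4787, 0.94)  len=1.0983
  (v17,v2,v3) [-++] → (1.42985, -0.4787, 0.94)–(0.4787, -0.4787, 1.48916)  len=1.0983

Chained into 1 loop(s):
  loop 1: 12 segments, perimeter = 10.1220
Total perimeter = 10.122

loops=1 perimeter=10.122


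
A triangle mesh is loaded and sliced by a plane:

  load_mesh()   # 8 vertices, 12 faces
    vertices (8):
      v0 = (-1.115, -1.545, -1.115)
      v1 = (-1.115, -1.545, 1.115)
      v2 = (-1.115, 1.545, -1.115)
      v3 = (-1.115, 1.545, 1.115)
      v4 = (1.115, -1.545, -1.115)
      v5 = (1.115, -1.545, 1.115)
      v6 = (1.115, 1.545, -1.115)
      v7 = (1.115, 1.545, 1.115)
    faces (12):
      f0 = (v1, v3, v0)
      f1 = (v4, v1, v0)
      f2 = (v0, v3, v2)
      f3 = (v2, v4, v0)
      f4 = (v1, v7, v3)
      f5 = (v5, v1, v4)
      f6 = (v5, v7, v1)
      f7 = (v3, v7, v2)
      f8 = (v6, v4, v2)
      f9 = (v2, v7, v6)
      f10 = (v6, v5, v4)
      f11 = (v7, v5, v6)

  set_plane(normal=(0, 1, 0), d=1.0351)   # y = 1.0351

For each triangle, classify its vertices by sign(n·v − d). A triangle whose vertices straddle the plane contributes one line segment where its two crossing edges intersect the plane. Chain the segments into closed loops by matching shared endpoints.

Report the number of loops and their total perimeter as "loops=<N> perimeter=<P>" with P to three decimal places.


loops=1 perimeter=8.920

Straddling triangles (8 of 12):
  (v1,v3,v0) [-+-] → (-1.115, 1.0351, 1.115)–(-1.115, 1.0351, 0.747014)  len=0.3680
  (v0,v3,v2) [-++] → (-1.115, 1.0351, 0.747014)–(-1.115, 1.0351, -1.115)  len=1.8620
  (v2,v4,v0) [+--] → (-0.747014, 1.0351, -1.115)–(-1.115, 1.0351, -1.115)  len=0.3680
  (v1,v7,v3) [-++] → (0.747014, 1.0351, 1.115)–(-1.115, 1.0351, 1.115)  len=1.8620
  (v5,v7,v1) [-+-] → (1.115, 1.0351, 1.115)–(0.747014, 1.0351, 1.115)  len=0.3680
  (v6,v4,v2) [+-+] → (1.115, 1.0351, -1.115)–(-0.747014, 1.0351, -1.115)  len=1.8620
  (v6,v5,v4) [+--] → (1.115, 1.0351, -0.747014)–(1.115, 1.0351, -1.115)  len=0.3680
  (v7,v5,v6) [+-+] → (1.115, 1.0351, 1.115)–(1.115, 1.0351, -0.747014)  len=1.8620

Chained into 1 loop(s):
  loop 1: 8 segments, perimeter = 8.9200
Total perimeter = 8.920


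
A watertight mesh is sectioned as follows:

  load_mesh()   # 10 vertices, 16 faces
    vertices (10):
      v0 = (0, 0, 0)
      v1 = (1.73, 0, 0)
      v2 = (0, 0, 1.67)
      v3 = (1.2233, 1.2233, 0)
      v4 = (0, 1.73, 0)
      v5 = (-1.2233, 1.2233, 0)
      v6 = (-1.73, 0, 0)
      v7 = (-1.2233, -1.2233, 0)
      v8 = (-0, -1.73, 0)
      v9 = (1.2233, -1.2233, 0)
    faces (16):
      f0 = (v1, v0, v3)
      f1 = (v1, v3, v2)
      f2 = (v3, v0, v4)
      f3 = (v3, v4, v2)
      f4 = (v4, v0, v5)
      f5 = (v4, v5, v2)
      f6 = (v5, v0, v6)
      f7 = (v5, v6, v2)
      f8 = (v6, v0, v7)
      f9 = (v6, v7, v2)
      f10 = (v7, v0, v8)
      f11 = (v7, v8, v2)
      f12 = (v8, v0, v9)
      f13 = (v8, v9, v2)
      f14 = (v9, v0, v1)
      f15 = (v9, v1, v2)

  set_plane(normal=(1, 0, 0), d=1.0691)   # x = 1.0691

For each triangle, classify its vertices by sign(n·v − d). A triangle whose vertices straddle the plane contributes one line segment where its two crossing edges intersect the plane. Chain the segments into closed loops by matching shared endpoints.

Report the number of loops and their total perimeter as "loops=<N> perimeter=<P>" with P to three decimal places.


Straddling triangles (8 of 16):
  (v1,v0,v3) [+-+] → (1.0691, 0, 0)–(1.0691, 1.0691, 0)  len=1.0691
  (v1,v3,v2) [++-] → (1.0691, 1.0691, 0.210508)–(1.0691, 0, 0.637979)  len=1.1514
  (v3,v0,v4) [+--] → (1.0691, 1.0691, 0)–(1.0691, 1.28717, 0)  len=0.2181
  (v3,v4,v2) [+--] → (1.0691, 1.28717, 0)–(1.0691, 1.0691, 0.210508)  len=0.3031
  (v8,v0,v9) [--+] → (1.0691, -1.0691, 0)–(1.0691, -1.28717, 0)  len=0.2181
  (v8,v9,v2) [-+-] → (1.0691, -1.28717, 0)–(1.0691, -1.0691, 0.210508)  len=0.3031
  (v9,v0,v1) [+-+] → (1.0691, -1.0691, 0)–(1.0691, 0, 0)  len=1.0691
  (v9,v1,v2) [++-] → (1.0691, 0, 0.637979)–(1.0691, -1.0691, 0.210508)  len=1.1514

Chained into 1 loop(s):
  loop 1: 8 segments, perimeter = 5.4833
Total perimeter = 5.483

loops=1 perimeter=5.483


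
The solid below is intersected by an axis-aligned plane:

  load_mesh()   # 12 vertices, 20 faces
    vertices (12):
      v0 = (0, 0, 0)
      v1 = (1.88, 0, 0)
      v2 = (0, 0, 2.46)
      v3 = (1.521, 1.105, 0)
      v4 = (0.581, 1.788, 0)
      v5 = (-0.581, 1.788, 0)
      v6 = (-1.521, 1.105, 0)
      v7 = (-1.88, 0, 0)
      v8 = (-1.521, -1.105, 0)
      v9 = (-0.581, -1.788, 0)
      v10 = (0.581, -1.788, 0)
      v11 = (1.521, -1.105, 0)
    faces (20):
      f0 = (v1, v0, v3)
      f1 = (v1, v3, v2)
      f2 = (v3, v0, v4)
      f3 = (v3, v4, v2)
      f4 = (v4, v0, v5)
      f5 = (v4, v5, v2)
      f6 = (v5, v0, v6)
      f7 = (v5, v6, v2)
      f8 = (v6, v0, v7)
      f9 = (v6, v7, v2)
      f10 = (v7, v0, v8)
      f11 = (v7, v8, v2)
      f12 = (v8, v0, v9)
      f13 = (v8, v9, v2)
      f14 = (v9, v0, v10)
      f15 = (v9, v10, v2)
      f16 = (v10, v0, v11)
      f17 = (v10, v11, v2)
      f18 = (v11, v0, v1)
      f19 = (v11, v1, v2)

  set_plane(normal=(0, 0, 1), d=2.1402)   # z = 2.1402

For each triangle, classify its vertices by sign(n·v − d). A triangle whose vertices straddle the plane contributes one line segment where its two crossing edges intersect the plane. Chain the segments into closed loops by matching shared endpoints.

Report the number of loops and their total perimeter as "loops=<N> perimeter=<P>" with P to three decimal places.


Straddling triangles (10 of 20):
  (v1,v3,v2) [--+] → (0.19773, 0.14365, 2.1402)–(0.2444, 0, 2.1402)  len=0.1510
  (v3,v4,v2) [--+] → (0.07553, 0.23244, 2.1402)–(0.19773, 0.14365, 2.1402)  len=0.1511
  (v4,v5,v2) [--+] → (-0.07553, 0.23244, 2.1402)–(0.07553, 0.23244, 2.1402)  len=0.1511
  (v5,v6,v2) [--+] → (-0.19773, 0.14365, 2.1402)–(-0.07553, 0.23244, 2.1402)  len=0.1511
  (v6,v7,v2) [--+] → (-0.2444, 0, 2.1402)–(-0.19773, 0.14365, 2.1402)  len=0.1510
  (v7,v8,v2) [--+] → (-0.19773, -0.14365, 2.1402)–(-0.2444, 0, 2.1402)  len=0.1510
  (v8,v9,v2) [--+] → (-0.07553, -0.23244, 2.1402)–(-0.19773, -0.14365, 2.1402)  len=0.1511
  (v9,v10,v2) [--+] → (0.07553, -0.23244, 2.1402)–(-0.07553, -0.23244, 2.1402)  len=0.1511
  (v10,v11,v2) [--+] → (0.19773, -0.14365, 2.1402)–(0.07553, -0.23244, 2.1402)  len=0.1511
  (v11,v1,v2) [--+] → (0.2444, 0, 2.1402)–(0.19773, -0.14365, 2.1402)  len=0.1510

Chained into 1 loop(s):
  loop 1: 10 segments, perimeter = 1.5105
Total perimeter = 1.510

loops=1 perimeter=1.510


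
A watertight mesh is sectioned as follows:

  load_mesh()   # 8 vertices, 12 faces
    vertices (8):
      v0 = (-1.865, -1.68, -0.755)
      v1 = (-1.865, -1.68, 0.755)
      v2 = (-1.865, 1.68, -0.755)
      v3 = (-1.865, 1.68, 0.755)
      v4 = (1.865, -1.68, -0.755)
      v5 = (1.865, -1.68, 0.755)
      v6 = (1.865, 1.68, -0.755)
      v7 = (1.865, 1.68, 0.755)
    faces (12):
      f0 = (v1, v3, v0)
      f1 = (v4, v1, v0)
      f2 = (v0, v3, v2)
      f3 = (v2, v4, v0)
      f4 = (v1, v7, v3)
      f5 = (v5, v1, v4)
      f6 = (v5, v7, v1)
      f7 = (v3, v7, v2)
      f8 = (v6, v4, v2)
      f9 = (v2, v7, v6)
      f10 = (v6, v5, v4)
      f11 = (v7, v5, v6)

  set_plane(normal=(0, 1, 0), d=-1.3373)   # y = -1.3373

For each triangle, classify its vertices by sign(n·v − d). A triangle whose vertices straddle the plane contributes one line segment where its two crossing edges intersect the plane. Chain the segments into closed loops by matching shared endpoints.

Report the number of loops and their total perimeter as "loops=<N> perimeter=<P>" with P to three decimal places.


Straddling triangles (8 of 12):
  (v1,v3,v0) [-+-] → (-1.865, -1.3373, 0.755)–(-1.865, -1.3373, -0.600989)  len=1.3560
  (v0,v3,v2) [-++] → (-1.865, -1.3373, -0.600989)–(-1.865, -1.3373, -0.755)  len=0.1540
  (v2,v4,v0) [+--] → (1.48456, -1.3373, -0.755)–(-1.865, -1.3373, -0.755)  len=3.3496
  (v1,v7,v3) [-++] → (-1.48456, -1.3373, 0.755)–(-1.865, -1.3373, 0.755)  len=0.3804
  (v5,v7,v1) [-+-] → (1.865, -1.3373, 0.755)–(-1.48456, -1.3373, 0.755)  len=3.3496
  (v6,v4,v2) [+-+] → (1.865, -1.3373, -0.755)–(1.48456, -1.3373, -0.755)  len=0.3804
  (v6,v5,v4) [+--] → (1.865, -1.3373, 0.600989)–(1.865, -1.3373, -0.755)  len=1.3560
  (v7,v5,v6) [+-+] → (1.865, -1.3373, 0.755)–(1.865, -1.3373, 0.600989)  len=0.1540

Chained into 1 loop(s):
  loop 1: 8 segments, perimeter = 10.4800
Total perimeter = 10.480

loops=1 perimeter=10.480


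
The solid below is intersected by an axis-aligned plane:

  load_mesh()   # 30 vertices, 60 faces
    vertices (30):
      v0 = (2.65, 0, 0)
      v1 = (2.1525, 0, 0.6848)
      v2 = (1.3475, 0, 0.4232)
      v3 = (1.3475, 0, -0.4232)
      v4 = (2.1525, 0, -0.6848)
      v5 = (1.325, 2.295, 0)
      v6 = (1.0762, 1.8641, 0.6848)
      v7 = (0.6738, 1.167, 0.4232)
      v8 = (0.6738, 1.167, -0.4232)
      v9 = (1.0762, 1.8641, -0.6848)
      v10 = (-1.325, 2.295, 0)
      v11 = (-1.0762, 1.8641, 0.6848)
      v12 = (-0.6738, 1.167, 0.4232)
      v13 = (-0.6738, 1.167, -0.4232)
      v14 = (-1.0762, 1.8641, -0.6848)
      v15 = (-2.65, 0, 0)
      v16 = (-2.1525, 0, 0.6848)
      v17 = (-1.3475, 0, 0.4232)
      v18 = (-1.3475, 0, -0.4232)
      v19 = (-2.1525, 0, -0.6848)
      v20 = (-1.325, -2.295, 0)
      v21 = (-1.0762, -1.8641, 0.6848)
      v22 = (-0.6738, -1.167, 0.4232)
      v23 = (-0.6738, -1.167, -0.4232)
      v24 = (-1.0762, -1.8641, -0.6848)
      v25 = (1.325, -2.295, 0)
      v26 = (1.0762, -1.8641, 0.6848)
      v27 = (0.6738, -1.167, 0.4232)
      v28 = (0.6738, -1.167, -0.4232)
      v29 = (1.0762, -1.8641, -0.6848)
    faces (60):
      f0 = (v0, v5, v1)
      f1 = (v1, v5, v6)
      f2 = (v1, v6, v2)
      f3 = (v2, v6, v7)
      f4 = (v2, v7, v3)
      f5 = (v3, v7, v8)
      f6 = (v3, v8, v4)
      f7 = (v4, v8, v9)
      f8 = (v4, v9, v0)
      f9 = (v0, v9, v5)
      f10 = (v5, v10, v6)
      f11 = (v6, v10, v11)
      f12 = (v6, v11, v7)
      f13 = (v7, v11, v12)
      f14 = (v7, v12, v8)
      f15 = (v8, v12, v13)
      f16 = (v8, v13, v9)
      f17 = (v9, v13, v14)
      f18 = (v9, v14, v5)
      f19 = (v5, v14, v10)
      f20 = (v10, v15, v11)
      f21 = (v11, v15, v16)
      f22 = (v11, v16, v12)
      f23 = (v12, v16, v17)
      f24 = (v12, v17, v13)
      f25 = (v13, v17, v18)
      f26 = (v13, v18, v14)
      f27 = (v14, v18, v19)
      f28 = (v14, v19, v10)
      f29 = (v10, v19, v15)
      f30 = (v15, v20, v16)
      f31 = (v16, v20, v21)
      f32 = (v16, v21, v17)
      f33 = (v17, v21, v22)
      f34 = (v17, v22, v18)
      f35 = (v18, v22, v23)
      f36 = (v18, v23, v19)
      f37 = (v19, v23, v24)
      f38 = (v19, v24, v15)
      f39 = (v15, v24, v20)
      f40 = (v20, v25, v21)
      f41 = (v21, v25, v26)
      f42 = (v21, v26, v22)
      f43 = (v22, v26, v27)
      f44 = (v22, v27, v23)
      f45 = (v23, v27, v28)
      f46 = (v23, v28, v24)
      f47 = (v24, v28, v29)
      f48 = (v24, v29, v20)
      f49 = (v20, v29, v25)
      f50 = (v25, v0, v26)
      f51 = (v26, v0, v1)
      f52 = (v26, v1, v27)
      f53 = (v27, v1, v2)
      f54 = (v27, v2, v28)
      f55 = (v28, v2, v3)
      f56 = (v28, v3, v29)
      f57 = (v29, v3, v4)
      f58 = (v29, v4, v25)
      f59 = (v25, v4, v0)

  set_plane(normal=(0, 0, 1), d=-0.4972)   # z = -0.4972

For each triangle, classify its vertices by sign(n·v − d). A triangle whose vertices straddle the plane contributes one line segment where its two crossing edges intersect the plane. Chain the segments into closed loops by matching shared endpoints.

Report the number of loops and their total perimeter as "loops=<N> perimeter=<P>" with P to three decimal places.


loops=2 perimeter=23.184

Straddling triangles (24 of 60):
  (v3,v8,v4) [++-] → (1.09209, 0.836885, -0.4972)–(1.57521, 0, -0.4972)  len=0.9663
  (v4,v8,v9) [-+-] → (1.09209, 0.836885, -0.4972)–(0.787629, 1.36419, -0.4972)  len=0.6089
  (v4,v9,v0) [--+] → (1.50734, 1.35343, -0.4972)–(2.28879, 0, -0.4972)  len=1.5628
  (v0,v9,v5) [+-+] → (1.50734, 1.35343, -0.4972)–(1.14436, 1.98214, -0.4972)  len=0.7260
  (v8,v13,v9) [++-] → (-0.178769, 1.36419, -0.4972)–(0.787629, 1.36419, -0.4972)  len=0.9664
  (v9,v13,v14) [-+-] → (-0.178769, 1.36419, -0.4972)–(-0.787629, 1.36419, -0.4972)  len=0.6089
  (v9,v14,v5) [--+] → (-0.418395, 1.98214, -0.4972)–(1.14436, 1.98214, -0.4972)  len=1.5628
  (v5,v14,v10) [+-+] → (-0.418395, 1.98214, -0.4972)–(-1.14436, 1.98214, -0.4972)  len=0.7260
  (v13,v18,v14) [++-] → (-1.27076, 0.527307, -0.4972)–(-0.787629, 1.36419, -0.4972)  len=0.9663
  (v14,v18,v19) [-+-] → (-1.27076, 0.527307, -0.4972)–(-1.57521, 0, -0.4972)  len=0.6089
  (v14,v19,v10) [--+] → (-1.92581, 0.628712, -0.4972)–(-1.14436, 1.98214, -0.4972)  len=1.5628
  (v10,v19,v15) [+-+] → (-1.92581, 0.628712, -0.4972)–(-2.28879, 0, -0.4972)  len=0.7260
  (v18,v23,v19) [++-] → (-1.09209, -0.836885, -0.4972)–(-1.57521, 0, -0.4972)  len=0.9663
  (v19,v23,v24) [-+-] → (-1.09209, -0.836885, -0.4972)–(-0.787629, -1.36419, -0.4972)  len=0.6089
  (v19,v24,v15) [--+] → (-1.50734, -1.35343, -0.4972)–(-2.28879, 0, -0.4972)  len=1.5628
  (v15,v24,v20) [+-+] → (-1.50734, -1.35343, -0.4972)–(-1.14436, -1.98214, -0.4972)  len=0.7260
  (v23,v28,v24) [++-] → (0.178769, -1.36419, -0.4972)–(-0.787629, -1.36419, -0.4972)  len=0.9664
  (v24,v28,v29) [-+-] → (0.178769, -1.36419, -0.4972)–(0.787629, -1.36419, -0.4972)  len=0.6089
  (v24,v29,v20) [--+] → (0.418395, -1.98214, -0.4972)–(-1.14436, -1.98214, -0.4972)  len=1.5628
  (v20,v29,v25) [+-+] → (0.418395, -1.98214, -0.4972)–(1.14436, -1.98214, -0.4972)  len=0.7260
  (v28,v3,v29) [++-] → (1.27076, -0.527307, -0.4972)–(0.787629, -1.36419, -0.4972)  len=0.9663
  (v29,v3,v4) [-+-] → (1.27076, -0.527307, -0.4972)–(1.57521, 0, -0.4972)  len=0.6089
  (v29,v4,v25) [--+] → (1.92581, -0.628712, -0.4972)–(1.14436, -1.98214, -0.4972)  len=1.5628
  (v25,v4,v0) [+-+] → (1.92581, -0.628712, -0.4972)–(2.28879, 0, -0.4972)  len=0.7260

Chained into 2 loop(s):
  loop 1: 12 segments, perimeter = 9.4514
  loop 2: 12 segments, perimeter = 13.7326
Total perimeter = 23.184


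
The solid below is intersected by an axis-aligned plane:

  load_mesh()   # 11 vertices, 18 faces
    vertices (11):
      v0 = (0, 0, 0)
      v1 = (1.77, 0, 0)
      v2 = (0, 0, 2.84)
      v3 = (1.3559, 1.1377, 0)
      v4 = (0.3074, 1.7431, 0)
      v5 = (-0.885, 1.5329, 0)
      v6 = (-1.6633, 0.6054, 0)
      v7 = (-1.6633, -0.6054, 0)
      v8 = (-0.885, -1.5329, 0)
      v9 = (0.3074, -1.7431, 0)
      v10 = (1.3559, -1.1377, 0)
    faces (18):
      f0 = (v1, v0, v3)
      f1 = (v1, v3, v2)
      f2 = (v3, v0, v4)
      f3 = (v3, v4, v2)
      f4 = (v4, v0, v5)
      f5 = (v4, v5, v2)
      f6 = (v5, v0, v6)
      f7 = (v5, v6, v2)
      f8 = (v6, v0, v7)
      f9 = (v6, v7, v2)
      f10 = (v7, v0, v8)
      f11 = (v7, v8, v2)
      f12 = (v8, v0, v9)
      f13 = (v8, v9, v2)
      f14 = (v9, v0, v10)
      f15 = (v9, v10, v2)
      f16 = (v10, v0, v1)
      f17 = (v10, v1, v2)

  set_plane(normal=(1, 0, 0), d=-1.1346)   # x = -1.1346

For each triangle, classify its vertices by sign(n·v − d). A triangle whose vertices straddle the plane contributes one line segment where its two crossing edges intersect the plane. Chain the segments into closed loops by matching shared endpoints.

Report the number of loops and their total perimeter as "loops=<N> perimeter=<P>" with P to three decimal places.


loops=1 perimeter=5.739

Straddling triangles (6 of 18):
  (v5,v0,v6) [++-] → (-1.1346, 0.412966, 0)–(-1.1346, 1.23545, 0)  len=0.8225
  (v5,v6,v2) [+-+] → (-1.1346, 1.23545, 0)–(-1.1346, 0.412966, 0.902728)  len=1.2212
  (v6,v0,v7) [-+-] → (-1.1346, 0.412966, 0)–(-1.1346, -0.412966, 0)  len=0.8259
  (v6,v7,v2) [--+] → (-1.1346, -0.412966, 0.902728)–(-1.1346, 0.412966, 0.902728)  len=0.8259
  (v7,v0,v8) [-++] → (-1.1346, -0.412966, 0)–(-1.1346, -1.23545, 0)  len=0.8225
  (v7,v8,v2) [-++] → (-1.1346, -1.23545, 0)–(-1.1346, -0.412966, 0.902728)  len=1.2212

Chained into 1 loop(s):
  loop 1: 6 segments, perimeter = 5.7393
Total perimeter = 5.739
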